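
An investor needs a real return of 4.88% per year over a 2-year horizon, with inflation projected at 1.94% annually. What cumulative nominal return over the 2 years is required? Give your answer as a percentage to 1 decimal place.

Required annual nominal rate: (1+4.88%)(1+1.94%) − 1 = 6.914672%.
Cumulative over 2 years: (1 + 0.06914672)^2 − 1 ≈ 0.14307.

14.3%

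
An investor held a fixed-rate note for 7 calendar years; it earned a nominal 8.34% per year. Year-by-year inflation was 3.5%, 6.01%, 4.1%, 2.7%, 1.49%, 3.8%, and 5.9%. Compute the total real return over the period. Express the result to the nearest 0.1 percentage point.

Cumulative inflation factor: 1.035 × 1.0601 × 1.041 × 1.027 × 1.0149 × 1.038 × 1.059 ≈ 1.30865.
Nominal growth factor: 1.75195. Real growth factor = 1.75195 / 1.30865 ≈ 1.33874.
Total real return ≈ 33.8742%.

33.9%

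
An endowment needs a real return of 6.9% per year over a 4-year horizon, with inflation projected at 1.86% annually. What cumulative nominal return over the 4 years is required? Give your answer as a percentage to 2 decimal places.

Required annual nominal rate: (1+6.9%)(1+1.86%) − 1 = 8.88834%.
Cumulative over 4 years: (1 + 0.0888834)^4 − 1 ≈ 0.40581.

40.58%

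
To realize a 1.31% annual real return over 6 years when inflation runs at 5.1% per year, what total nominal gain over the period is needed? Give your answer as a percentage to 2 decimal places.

Required annual nominal rate: (1+1.31%)(1+5.1%) − 1 = 6.47681%.
Cumulative over 6 years: (1 + 0.0647681)^6 − 1 ≈ 0.45724.

45.72%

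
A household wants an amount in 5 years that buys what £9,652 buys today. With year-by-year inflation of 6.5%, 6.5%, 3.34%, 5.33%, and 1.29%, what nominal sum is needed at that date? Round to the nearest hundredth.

Cumulative price-level factor: 1.065 × 1.065 × 1.0334 × 1.0533 × 1.0129 ≈ 1.2505075786.
Multiplying £9,652 by the price-level factor gives the future nominal sum.

£12,069.90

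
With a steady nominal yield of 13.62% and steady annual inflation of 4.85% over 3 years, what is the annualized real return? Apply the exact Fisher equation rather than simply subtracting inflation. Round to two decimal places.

With constant rates the annual real return is the same each year: (1+13.62%)/(1+4.85%) − 1 = 0.08364.

8.36%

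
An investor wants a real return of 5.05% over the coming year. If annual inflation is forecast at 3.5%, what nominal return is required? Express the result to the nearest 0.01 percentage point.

By the Fisher equation, 1 + r_nom = (1 + 5.05%)(1 + 3.5%) = 1.0505 × 1.035 = 1.0872675.
So r_nom = 8.72675%.

8.73%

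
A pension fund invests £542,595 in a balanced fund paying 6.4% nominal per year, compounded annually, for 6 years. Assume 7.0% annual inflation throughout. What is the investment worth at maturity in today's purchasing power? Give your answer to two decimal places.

Nominal value at maturity: £542,595 × (1 + 6.4%)^6 ≈ £787,273.36.
Price-level factor over 6 years: (1 + 7.0%)^6 ≈ 1.5007303518.
Dividing the nominal maturity value by the price-level factor gives the value in today's money.

£524,593.48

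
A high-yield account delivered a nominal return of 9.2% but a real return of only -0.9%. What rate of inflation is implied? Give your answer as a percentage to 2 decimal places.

10.19%

From (1+r_nom) = (1+r_real)(1+π), we get 1+π = (1 + 9.2%)/(1 − 0.9%) = 1.092/0.991 ≈ 1.10192.
So π ≈ 10.1917%.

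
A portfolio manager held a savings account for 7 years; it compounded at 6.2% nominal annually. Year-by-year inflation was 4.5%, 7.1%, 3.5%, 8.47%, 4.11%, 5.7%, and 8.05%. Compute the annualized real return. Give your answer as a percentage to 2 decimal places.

Cumulative inflation factor: 1.045 × 1.071 × 1.035 × 1.0847 × 1.0411 × 1.057 × 1.0805 ≈ 1.49399.
Nominal growth factor: 1.52360. Real growth factor = 1.52360 / 1.49399 ≈ 1.01982.
Annualized: 1.01982^(1/7) − 1 ≈ 0.00281.

0.28%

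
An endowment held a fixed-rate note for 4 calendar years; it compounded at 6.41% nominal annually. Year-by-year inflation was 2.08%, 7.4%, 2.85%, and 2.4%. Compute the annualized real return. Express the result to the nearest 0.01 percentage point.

2.65%

Cumulative inflation factor: 1.0208 × 1.074 × 1.0285 × 1.024 ≈ 1.15465.
Nominal growth factor: 1.28212. Real growth factor = 1.28212 / 1.15465 ≈ 1.11040.
Annualized: 1.11040^(1/4) − 1 ≈ 0.02653.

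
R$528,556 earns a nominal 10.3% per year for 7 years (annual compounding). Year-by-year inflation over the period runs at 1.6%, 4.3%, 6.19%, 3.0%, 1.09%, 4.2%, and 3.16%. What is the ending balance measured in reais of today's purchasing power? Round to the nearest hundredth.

R$833,553.51

Nominal value at maturity: R$528,556 × (1 + 10.3%)^7 ≈ R$1,049,831.49.
Price-level factor over 7 years: 1.016 × 1.043 × 1.0619 × 1.030 × 1.0109 × 1.042 × 1.0316 ≈ 1.2594650224.
Dividing the nominal maturity value by the price-level factor gives the value in today's money.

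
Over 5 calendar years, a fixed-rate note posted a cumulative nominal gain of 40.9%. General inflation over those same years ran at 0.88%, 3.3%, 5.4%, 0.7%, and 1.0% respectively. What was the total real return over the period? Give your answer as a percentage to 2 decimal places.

Cumulative inflation factor: 1.0088 × 1.033 × 1.054 × 1.007 × 1.010 ≈ 1.11711.
Nominal growth factor: 1.40900. Real growth factor = 1.40900 / 1.11711 ≈ 1.26129.
Total real return ≈ 26.1288%.

26.13%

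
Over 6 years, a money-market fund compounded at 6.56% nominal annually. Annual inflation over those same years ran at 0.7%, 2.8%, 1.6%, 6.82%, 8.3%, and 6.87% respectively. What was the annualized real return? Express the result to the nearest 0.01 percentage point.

Cumulative inflation factor: 1.007 × 1.028 × 1.016 × 1.0682 × 1.083 × 1.0687 ≈ 1.30033.
Nominal growth factor: 1.46408. Real growth factor = 1.46408 / 1.30033 ≈ 1.12593.
Annualized: 1.12593^(1/6) − 1 ≈ 0.01997.

2.00%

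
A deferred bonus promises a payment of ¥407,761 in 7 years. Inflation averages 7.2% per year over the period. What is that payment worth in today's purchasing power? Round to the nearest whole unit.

Price-level factor over 7 years: (1 + 7.2%)^7 ≈ 1.6269098835.
Purchasing power today: ¥407,761 divided by that factor.

¥250,635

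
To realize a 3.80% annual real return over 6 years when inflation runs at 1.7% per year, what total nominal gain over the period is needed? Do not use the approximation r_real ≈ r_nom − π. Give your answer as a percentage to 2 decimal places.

Required annual nominal rate: (1+3.80%)(1+1.7%) − 1 = 5.5646%.
Cumulative over 6 years: (1 + 0.055646)^6 − 1 ≈ 0.38392.

38.39%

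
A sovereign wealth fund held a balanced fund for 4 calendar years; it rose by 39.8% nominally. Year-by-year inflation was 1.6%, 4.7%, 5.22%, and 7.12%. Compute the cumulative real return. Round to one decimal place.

16.6%

Cumulative inflation factor: 1.016 × 1.047 × 1.0522 × 1.0712 ≈ 1.19897.
Nominal growth factor: 1.39800. Real growth factor = 1.39800 / 1.19897 ≈ 1.16600.
Total real return ≈ 16.5998%.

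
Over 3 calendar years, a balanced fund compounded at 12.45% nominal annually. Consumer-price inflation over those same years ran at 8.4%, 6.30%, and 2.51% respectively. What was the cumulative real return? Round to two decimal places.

20.38%

Cumulative inflation factor: 1.084 × 1.0630 × 1.0251 ≈ 1.18121.
Nominal growth factor: 1.42193. Real growth factor = 1.42193 / 1.18121 ≈ 1.20379.
Total real return ≈ 20.3787%.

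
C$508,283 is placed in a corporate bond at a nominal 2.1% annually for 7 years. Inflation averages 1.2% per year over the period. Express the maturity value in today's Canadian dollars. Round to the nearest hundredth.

Nominal value at maturity: C$508,283 × (1 + 2.1%)^7 ≈ C$587,876.07.
Price-level factor over 7 years: (1 + 1.2%)^7 ≈ 1.0870852110.
Dividing the nominal maturity value by the price-level factor gives the value in today's money.

C$540,781.96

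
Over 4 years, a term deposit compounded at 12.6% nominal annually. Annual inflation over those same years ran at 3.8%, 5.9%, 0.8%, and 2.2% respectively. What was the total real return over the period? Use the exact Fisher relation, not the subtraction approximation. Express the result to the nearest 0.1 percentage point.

Cumulative inflation factor: 1.038 × 1.059 × 1.008 × 1.022 ≈ 1.13241.
Nominal growth factor: 1.60751. Real growth factor = 1.60751 / 1.13241 ≈ 1.41954.
Total real return ≈ 41.9544%.

42.0%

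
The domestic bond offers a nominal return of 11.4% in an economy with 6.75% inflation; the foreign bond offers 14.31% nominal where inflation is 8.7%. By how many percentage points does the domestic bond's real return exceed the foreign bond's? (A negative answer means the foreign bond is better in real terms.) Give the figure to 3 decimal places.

The domestic bond real return: 1.114/1.0675 − 1 = 4.3560%.
The foreign bond real return: 1.1431/1.087 − 1 = 5.1610%.
Difference: 4.3560 − 5.1610 = -0.8050 pp.

-0.805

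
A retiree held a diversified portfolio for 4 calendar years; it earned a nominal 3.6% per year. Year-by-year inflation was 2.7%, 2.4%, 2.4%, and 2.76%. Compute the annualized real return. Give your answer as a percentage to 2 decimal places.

1.01%

Cumulative inflation factor: 1.027 × 1.024 × 1.024 × 1.0276 ≈ 1.10661.
Nominal growth factor: 1.15196. Real growth factor = 1.15196 / 1.10661 ≈ 1.04099.
Annualized: 1.04099^(1/4) − 1 ≈ 0.01009.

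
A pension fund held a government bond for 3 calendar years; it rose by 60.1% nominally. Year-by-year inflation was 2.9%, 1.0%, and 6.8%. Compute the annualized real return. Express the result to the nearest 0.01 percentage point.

Cumulative inflation factor: 1.029 × 1.010 × 1.068 ≈ 1.10996.
Nominal growth factor: 1.60100. Real growth factor = 1.60100 / 1.10996 ≈ 1.44239.
Annualized: 1.44239^(1/3) − 1 ≈ 0.12987.

12.99%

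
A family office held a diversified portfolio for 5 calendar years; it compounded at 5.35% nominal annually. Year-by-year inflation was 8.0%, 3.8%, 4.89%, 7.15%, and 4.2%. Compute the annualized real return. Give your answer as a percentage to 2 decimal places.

-0.23%

Cumulative inflation factor: 1.080 × 1.038 × 1.0489 × 1.0715 × 1.042 ≈ 1.31285.
Nominal growth factor: 1.29770. Real growth factor = 1.29770 / 1.31285 ≈ 0.98846.
Annualized: 0.98846^(1/5) − 1 ≈ -0.00232.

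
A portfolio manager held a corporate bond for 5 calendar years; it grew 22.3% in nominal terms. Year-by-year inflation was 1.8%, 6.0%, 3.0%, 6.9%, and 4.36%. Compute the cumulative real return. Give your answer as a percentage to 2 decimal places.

-1.37%

Cumulative inflation factor: 1.018 × 1.060 × 1.030 × 1.069 × 1.0436 ≈ 1.23995.
Nominal growth factor: 1.22300. Real growth factor = 1.22300 / 1.23995 ≈ 0.98633.
Total real return ≈ -1.3666%.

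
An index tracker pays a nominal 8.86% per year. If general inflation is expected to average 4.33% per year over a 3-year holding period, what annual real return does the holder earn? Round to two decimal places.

4.34%

With constant rates the annual real return is the same each year: (1+8.86%)/(1+4.33%) − 1 = 0.04342.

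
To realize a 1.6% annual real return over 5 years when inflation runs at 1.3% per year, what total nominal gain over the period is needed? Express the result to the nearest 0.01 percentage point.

15.48%

Required annual nominal rate: (1+1.6%)(1+1.3%) − 1 = 2.9208%.
Cumulative over 5 years: (1 + 0.029208)^5 − 1 ≈ 0.15482.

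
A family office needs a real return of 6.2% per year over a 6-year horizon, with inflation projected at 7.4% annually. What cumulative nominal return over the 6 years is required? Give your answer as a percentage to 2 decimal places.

120.18%

Required annual nominal rate: (1+6.2%)(1+7.4%) − 1 = 14.0588%.
Cumulative over 6 years: (1 + 0.140588)^6 − 1 ≈ 1.20177.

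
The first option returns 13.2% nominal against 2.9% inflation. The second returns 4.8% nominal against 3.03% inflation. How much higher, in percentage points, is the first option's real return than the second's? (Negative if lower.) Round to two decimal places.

8.29

The first option real return: 1.132/1.029 − 1 = 10.010%.
The second real return: 1.048/1.0303 − 1 = 1.718%.
Difference: 10.010 − 1.718 = 8.292 pp.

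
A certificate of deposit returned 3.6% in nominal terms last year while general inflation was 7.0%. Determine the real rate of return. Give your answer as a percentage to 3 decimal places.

Real return via the Fisher equation: (1 + 3.6%)/(1 + 7.0%) − 1 = 1.036/1.070 − 1 ≈ -0.03178.

-3.178%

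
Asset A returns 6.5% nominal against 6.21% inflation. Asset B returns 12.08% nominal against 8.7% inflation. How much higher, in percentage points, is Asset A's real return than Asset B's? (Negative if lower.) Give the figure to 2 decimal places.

-2.84

Asset A real return: 1.065/1.0621 − 1 = 0.273%.
Asset B real return: 1.1208/1.087 − 1 = 3.109%.
Difference: 0.273 − 3.109 = -2.836 pp.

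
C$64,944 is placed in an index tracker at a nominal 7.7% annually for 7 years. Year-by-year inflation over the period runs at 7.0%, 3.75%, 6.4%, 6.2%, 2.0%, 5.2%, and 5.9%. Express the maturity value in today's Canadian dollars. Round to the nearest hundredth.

C$76,577.13

Nominal value at maturity: C$64,944 × (1 + 7.7%)^7 ≈ C$109,156.34.
Price-level factor over 7 years: 1.070 × 1.0375 × 1.064 × 1.062 × 1.020 × 1.052 × 1.059 ≈ 1.4254431439.
The maturity value deflated by that factor is the answer in today's purchasing power.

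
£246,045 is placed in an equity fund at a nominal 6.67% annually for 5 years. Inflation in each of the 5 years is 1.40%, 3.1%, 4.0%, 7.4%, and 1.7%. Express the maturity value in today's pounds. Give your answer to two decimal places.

£286,134.90

Nominal value at maturity: £246,045 × (1 + 6.67%)^5 ≈ £339,802.07.
Price-level factor over 5 years: 1.0140 × 1.031 × 1.040 × 1.074 × 1.017 ≈ 1.1875589960.
Dividing the nominal maturity value by the price-level factor gives the value in today's money.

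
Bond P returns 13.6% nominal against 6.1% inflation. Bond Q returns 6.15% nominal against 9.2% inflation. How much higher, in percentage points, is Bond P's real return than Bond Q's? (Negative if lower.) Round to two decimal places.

9.86

Bond P real return: 1.136/1.061 − 1 = 7.069%.
Bond Q real return: 1.0615/1.092 − 1 = -2.793%.
Difference: 7.069 − (-2.793) = 9.862 pp.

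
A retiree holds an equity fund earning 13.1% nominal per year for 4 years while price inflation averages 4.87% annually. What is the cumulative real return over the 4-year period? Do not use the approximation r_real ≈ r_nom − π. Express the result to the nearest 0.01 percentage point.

35.28%

The annual real rate is (1+13.1%)/(1+4.87%) − 1 = 7.8478%.
Compounded over 4 years: (1 + 0.078478)^4 − 1 ≈ 0.35284.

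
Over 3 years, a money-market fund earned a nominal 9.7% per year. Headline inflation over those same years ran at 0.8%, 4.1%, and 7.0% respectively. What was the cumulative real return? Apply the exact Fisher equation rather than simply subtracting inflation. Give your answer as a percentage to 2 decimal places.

Cumulative inflation factor: 1.008 × 1.041 × 1.070 ≈ 1.12278.
Nominal growth factor: 1.32014. Real growth factor = 1.32014 / 1.12278 ≈ 1.17578.
Total real return ≈ 17.5777%.

17.58%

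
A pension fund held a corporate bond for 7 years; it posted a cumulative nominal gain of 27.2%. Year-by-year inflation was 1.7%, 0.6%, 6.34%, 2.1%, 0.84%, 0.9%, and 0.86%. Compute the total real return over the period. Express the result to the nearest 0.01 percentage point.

Cumulative inflation factor: 1.017 × 1.006 × 1.0634 × 1.021 × 1.0084 × 1.009 × 1.0086 ≈ 1.13995.
Nominal growth factor: 1.27200. Real growth factor = 1.27200 / 1.13995 ≈ 1.11584.
Total real return ≈ 11.5842%.

11.58%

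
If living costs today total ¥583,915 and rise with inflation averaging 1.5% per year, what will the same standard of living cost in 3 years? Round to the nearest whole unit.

¥610,587

Cumulative price-level factor: (1+1.5%)^3 = 1.045678375.
Multiplying ¥583,915 by the price-level factor gives the future nominal sum.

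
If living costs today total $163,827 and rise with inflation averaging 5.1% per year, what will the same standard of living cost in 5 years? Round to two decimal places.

$210,086.94

Cumulative price-level factor: (1+5.1%)^5 ≈ 1.2823706810.
Multiplying $163,827 by the price-level factor gives the future nominal sum.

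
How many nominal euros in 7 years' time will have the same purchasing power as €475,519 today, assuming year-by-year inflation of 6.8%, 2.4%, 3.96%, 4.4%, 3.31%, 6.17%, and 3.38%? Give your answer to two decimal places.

Cumulative price-level factor: 1.068 × 1.024 × 1.0396 × 1.044 × 1.0331 × 1.0617 × 1.0338 ≈ 1.3459182611.
The nominal amount required is €475,519 scaled up by that factor.

€640,009.71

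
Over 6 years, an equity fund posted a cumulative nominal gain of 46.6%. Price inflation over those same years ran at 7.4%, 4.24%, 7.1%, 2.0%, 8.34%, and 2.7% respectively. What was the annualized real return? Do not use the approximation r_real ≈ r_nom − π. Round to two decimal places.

Cumulative inflation factor: 1.074 × 1.0424 × 1.071 × 1.020 × 1.0834 × 1.027 ≈ 1.36078.
Nominal growth factor: 1.46600. Real growth factor = 1.46600 / 1.36078 ≈ 1.07732.
Annualized: 1.07732^(1/6) − 1 ≈ 0.01249.

1.25%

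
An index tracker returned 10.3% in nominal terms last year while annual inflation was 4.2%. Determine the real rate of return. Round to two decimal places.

Real return via the Fisher equation: (1 + 10.3%)/(1 + 4.2%) − 1 = 1.103/1.042 − 1 ≈ 0.05854.

5.85%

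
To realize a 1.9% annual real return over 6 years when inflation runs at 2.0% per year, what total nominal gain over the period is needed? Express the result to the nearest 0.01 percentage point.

Required annual nominal rate: (1+1.9%)(1+2.0%) − 1 = 3.938%.
Cumulative over 6 years: (1 + 0.03938)^6 − 1 ≈ 0.26080.

26.08%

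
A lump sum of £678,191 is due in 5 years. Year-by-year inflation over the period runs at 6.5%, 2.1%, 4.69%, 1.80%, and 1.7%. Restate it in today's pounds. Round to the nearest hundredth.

£575,443.57

Price-level factor over 5 years: 1.065 × 1.021 × 1.0469 × 1.0180 × 1.017 ≈ 1.1785534420.
Purchasing power today: £678,191 divided by that factor.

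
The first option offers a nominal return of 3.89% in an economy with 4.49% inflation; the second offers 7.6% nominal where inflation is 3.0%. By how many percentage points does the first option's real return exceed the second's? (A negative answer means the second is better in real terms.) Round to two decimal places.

The first option real return: 1.0389/1.0449 − 1 = -0.574%.
The second real return: 1.076/1.030 − 1 = 4.466%.
Difference: -0.574 − 4.466 = -5.040 pp.

-5.04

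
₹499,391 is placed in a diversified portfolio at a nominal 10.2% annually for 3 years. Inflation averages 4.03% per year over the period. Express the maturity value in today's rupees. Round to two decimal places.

Nominal value at maturity: ₹499,391 × (1 + 10.2%)^3 ≈ ₹668,321.60.
Price-level factor over 3 years: (1 + 4.03%)^3 ≈ 1.1258377208.
The maturity value deflated by that factor is the answer in today's purchasing power.

₹593,621.61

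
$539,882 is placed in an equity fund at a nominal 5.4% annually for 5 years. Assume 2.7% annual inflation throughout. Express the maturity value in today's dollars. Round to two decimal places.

$614,680.85

Nominal value at maturity: $539,882 × (1 + 5.4%)^5 ≈ $702,266.42.
Price-level factor over 5 years: (1 + 2.7%)^5 ≈ 1.1424895016.
Dividing the nominal maturity value by the price-level factor gives the value in today's money.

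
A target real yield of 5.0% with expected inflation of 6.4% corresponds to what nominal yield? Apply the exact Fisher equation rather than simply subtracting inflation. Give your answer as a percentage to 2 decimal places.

11.72%

By the Fisher equation, 1 + r_nom = (1 + 5.0%)(1 + 6.4%) = 1.050 × 1.064 = 1.1172.
So r_nom = 11.72%.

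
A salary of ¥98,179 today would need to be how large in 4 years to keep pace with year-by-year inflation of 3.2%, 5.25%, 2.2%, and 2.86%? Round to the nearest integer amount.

¥112,103

Cumulative price-level factor: 1.032 × 1.0525 × 1.022 × 1.0286 ≈ 1.1418241325.
The nominal amount required is ¥98,179 scaled up by that factor.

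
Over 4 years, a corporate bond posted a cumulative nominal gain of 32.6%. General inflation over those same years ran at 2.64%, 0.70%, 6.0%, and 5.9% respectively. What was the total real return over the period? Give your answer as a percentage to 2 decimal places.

14.29%

Cumulative inflation factor: 1.0264 × 1.0070 × 1.060 × 1.059 ≈ 1.16024.
Nominal growth factor: 1.32600. Real growth factor = 1.32600 / 1.16024 ≈ 1.14287.
Total real return ≈ 14.2867%.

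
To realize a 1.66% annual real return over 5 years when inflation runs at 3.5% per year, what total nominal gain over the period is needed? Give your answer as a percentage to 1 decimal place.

Required annual nominal rate: (1+1.66%)(1+3.5%) − 1 = 5.2181%.
Cumulative over 5 years: (1 + 0.052181)^5 − 1 ≈ 0.28959.

29.0%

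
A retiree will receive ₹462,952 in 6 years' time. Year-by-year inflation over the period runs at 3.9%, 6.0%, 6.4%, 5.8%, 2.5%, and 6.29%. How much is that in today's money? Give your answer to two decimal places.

₹342,744.89

Price-level factor over 6 years: 1.039 × 1.060 × 1.064 × 1.058 × 1.025 × 1.0629 ≈ 1.3507189128.
Purchasing power today: ₹462,952 divided by that factor.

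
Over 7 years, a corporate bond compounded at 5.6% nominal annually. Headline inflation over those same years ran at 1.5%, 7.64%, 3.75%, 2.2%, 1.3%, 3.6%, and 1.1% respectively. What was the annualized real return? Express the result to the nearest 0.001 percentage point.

Cumulative inflation factor: 1.015 × 1.0764 × 1.0375 × 1.022 × 1.013 × 1.036 × 1.011 ≈ 1.22913.
Nominal growth factor: 1.46436. Real growth factor = 1.46436 / 1.22913 ≈ 1.19137.
Annualized: 1.19137^(1/7) − 1 ≈ 0.02533.

2.533%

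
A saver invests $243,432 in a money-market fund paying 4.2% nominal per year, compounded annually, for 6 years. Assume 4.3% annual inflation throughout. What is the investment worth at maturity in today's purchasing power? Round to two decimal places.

Nominal value at maturity: $243,432 × (1 + 4.2%)^6 ≈ $311,590.34.
Price-level factor over 6 years: (1 + 4.3%)^6 ≈ 1.2873773104.
The maturity value deflated by that factor is the answer in today's purchasing power.

$242,034.98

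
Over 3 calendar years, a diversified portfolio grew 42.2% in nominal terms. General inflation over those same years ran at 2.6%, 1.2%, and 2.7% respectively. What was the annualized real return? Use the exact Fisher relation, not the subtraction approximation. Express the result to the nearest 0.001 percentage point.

10.070%

Cumulative inflation factor: 1.026 × 1.012 × 1.027 ≈ 1.06635.
Nominal growth factor: 1.42200. Real growth factor = 1.42200 / 1.06635 ≈ 1.33353.
Annualized: 1.33353^(1/3) − 1 ≈ 0.10070.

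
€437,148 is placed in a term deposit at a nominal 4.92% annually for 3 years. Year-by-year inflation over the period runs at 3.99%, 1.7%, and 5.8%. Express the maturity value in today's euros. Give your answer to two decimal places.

Nominal value at maturity: €437,148 × (1 + 4.92%)^3 ≈ €504,897.64.
Price-level factor over 3 years: 1.0399 × 1.017 × 1.058 = 1.1189178414.
The maturity value deflated by that factor is the answer in today's purchasing power.

€451,237.46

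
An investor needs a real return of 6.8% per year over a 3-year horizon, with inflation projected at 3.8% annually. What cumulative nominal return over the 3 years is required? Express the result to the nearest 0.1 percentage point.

Required annual nominal rate: (1+6.8%)(1+3.8%) − 1 = 10.8584%.
Cumulative over 3 years: (1 + 0.108584)^3 − 1 ≈ 0.36240.

36.2%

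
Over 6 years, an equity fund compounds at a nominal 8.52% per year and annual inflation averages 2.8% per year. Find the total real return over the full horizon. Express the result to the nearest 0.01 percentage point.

The annual real rate is (1+8.52%)/(1+2.8%) − 1 = 5.5642%.
Compounded over 6 years: (1 + 0.055642)^6 − 1 ≈ 0.38389.

38.39%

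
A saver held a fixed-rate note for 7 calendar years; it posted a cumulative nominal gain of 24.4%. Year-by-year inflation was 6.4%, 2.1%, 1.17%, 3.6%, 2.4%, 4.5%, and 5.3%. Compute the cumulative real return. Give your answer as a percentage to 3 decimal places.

Cumulative inflation factor: 1.064 × 1.021 × 1.0117 × 1.036 × 1.024 × 1.045 × 1.053 ≈ 1.28299.
Nominal growth factor: 1.24400. Real growth factor = 1.24400 / 1.28299 ≈ 0.96961.
Total real return ≈ -3.0390%.

-3.039%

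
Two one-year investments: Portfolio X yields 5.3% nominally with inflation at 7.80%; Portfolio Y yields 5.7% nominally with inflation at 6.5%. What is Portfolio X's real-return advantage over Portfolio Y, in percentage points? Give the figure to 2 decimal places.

Portfolio X real return: 1.053/1.0780 − 1 = -2.319%.
Portfolio Y real return: 1.057/1.065 − 1 = -0.751%.
Difference: -2.319 − (-0.751) = -1.568 pp.

-1.57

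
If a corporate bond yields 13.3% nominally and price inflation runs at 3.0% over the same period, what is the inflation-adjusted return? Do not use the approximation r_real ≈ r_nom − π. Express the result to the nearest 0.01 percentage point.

Real return via the Fisher equation: (1 + 13.3%)/(1 + 3.0%) − 1 = 1.133/1.030 − 1 ≈ 0.10000.

10.00%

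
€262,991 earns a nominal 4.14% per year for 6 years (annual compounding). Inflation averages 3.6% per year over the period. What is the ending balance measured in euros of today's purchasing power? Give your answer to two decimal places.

Nominal value at maturity: €262,991 × (1 + 4.14%)^6 ≈ €335,464.31.
Price-level factor over 6 years: (1 + 3.6%)^6 ≈ 1.2363986792.
Dividing the nominal maturity value by the price-level factor gives the value in today's money.

€271,323.74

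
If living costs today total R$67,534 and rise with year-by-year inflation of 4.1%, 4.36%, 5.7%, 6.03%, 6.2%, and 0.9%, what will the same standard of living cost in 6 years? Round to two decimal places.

Cumulative price-level factor: 1.041 × 1.0436 × 1.057 × 1.0603 × 1.062 × 1.009 ≈ 1.3046806810.
Multiplying R$67,534 by the price-level factor gives the future nominal sum.

R$88,110.31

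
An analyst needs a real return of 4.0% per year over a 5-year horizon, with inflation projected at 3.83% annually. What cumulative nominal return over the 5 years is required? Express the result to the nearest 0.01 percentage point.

Required annual nominal rate: (1+4.0%)(1+3.83%) − 1 = 7.9832%.
Cumulative over 5 years: (1 + 0.079832)^5 − 1 ≈ 0.46819.

46.82%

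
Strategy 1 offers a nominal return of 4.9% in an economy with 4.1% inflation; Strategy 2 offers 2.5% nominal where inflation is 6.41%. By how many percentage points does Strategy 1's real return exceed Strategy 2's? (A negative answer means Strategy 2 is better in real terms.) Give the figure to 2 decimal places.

4.44

Strategy 1 real return: 1.049/1.041 − 1 = 0.768%.
Strategy 2 real return: 1.025/1.0641 − 1 = -3.674%.
Difference: 0.768 − (-3.674) = 4.442 pp.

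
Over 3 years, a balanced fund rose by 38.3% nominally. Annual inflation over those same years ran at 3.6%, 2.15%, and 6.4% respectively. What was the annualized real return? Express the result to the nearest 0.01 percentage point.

Cumulative inflation factor: 1.036 × 1.0215 × 1.064 ≈ 1.12600.
Nominal growth factor: 1.38300. Real growth factor = 1.38300 / 1.12600 ≈ 1.22824.
Annualized: 1.22824^(1/3) − 1 ≈ 0.07093.

7.09%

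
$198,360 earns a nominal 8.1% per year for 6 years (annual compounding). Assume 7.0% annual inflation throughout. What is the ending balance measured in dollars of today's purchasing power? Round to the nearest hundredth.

Nominal value at maturity: $198,360 × (1 + 8.1%)^6 ≈ $316,525.18.
Price-level factor over 6 years: (1 + 7.0%)^6 ≈ 1.5007303518.
Dividing the nominal maturity value by the price-level factor gives the value in today's money.

$210,914.09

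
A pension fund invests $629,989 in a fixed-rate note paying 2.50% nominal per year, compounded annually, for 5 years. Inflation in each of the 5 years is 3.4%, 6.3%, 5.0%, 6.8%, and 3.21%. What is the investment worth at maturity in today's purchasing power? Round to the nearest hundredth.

Nominal value at maturity: $629,989 × (1 + 2.50%)^5 ≈ $712,774.73.
Price-level factor over 5 years: 1.034 × 1.063 × 1.050 × 1.068 × 1.0321 ≈ 1.2721435874.
The maturity value deflated by that factor is the answer in today's purchasing power.

$560,294.24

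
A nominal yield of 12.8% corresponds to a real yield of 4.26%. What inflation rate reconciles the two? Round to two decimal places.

From (1+r_nom) = (1+r_real)(1+π), we get 1+π = (1 + 12.8%)/(1 + 4.26%) = 1.128/1.0426 ≈ 1.08191.
So π ≈ 8.1911%.

8.19%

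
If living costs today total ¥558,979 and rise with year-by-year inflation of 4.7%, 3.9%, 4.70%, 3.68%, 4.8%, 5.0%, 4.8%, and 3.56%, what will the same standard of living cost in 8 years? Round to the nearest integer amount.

Cumulative price-level factor: 1.047 × 1.039 × 1.0470 × 1.0368 × 1.048 × 1.050 × 1.048 × 1.0356 ≈ 1.4102879838.
The nominal amount required is ¥558,979 scaled up by that factor.

¥788,321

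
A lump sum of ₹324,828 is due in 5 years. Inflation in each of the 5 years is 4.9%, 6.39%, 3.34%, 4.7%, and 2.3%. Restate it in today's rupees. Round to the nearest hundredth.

Price-level factor over 5 years: 1.049 × 1.0639 × 1.0334 × 1.047 × 1.023 ≈ 1.2352847208.
Purchasing power today: ₹324,828 divided by that factor.

₹262,958.00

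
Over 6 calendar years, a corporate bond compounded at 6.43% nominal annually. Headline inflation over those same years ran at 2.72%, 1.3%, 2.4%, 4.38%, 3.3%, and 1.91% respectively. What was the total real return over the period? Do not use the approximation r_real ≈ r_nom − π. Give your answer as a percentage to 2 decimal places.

Cumulative inflation factor: 1.0272 × 1.013 × 1.024 × 1.0438 × 1.033 × 1.0191 ≈ 1.17084.
Nominal growth factor: 1.45340. Real growth factor = 1.45340 / 1.17084 ≈ 1.24133.
Total real return ≈ 24.1325%.

24.13%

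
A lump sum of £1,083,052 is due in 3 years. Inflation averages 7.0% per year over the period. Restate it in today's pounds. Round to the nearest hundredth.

Price-level factor over 3 years: (1 + 7.0%)^3 = 1.225043.
Purchasing power today: £1,083,052 divided by that factor.

£884,093.05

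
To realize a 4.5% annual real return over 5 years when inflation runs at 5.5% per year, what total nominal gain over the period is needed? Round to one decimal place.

Required annual nominal rate: (1+4.5%)(1+5.5%) − 1 = 10.2475%.
Cumulative over 5 years: (1 + 0.102475)^5 − 1 ≈ 0.62871.

62.9%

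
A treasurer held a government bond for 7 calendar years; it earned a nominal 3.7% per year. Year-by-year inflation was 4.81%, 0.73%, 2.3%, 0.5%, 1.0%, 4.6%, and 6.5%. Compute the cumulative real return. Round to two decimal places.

Cumulative inflation factor: 1.0481 × 1.0073 × 1.023 × 1.005 × 1.010 × 1.046 × 1.065 ≈ 1.22125.
Nominal growth factor: 1.28959. Real growth factor = 1.28959 / 1.22125 ≈ 1.05595.
Total real return ≈ 5.5955%.

5.60%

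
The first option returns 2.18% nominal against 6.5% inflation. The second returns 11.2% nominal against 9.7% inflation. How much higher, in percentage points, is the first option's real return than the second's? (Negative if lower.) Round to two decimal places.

-5.42

The first option real return: 1.0218/1.065 − 1 = -4.056%.
The second real return: 1.112/1.097 − 1 = 1.367%.
Difference: -4.056 − 1.367 = -5.423 pp.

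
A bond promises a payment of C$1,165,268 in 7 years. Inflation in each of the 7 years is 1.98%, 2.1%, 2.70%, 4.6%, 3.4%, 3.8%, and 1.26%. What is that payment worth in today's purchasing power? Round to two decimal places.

Price-level factor over 7 years: 1.0198 × 1.021 × 1.0270 × 1.046 × 1.034 × 1.038 × 1.0126 ≈ 1.2156223973.
Purchasing power today: C$1,165,268 divided by that factor.

C$958,577.27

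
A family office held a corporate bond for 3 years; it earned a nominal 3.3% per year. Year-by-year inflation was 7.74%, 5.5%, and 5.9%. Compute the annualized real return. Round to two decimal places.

-2.89%

Cumulative inflation factor: 1.0774 × 1.055 × 1.059 ≈ 1.20372.
Nominal growth factor: 1.10230. Real growth factor = 1.10230 / 1.20372 ≈ 0.91575.
Annualized: 0.91575^(1/3) − 1 ≈ -0.02891.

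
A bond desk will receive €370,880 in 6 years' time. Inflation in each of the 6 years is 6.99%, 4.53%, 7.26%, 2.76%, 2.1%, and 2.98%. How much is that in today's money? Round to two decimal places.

€286,159.89

Price-level factor over 6 years: 1.0699 × 1.0453 × 1.0726 × 1.0276 × 1.021 × 1.0298 ≈ 1.2960586524.
Purchasing power today: €370,880 divided by that factor.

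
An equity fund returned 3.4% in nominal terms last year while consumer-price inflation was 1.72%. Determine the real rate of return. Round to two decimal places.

Real return via the Fisher equation: (1 + 3.4%)/(1 + 1.72%) − 1 = 1.034/1.0172 − 1 ≈ 0.01652.

1.65%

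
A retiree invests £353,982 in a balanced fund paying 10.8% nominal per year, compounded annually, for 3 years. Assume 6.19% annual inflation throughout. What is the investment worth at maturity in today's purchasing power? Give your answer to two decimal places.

£402,114.37

Nominal value at maturity: £353,982 × (1 + 10.8%)^3 ≈ £481,504.62.
Price-level factor over 3 years: (1 + 6.19%)^3 ≈ 1.1974320067.
Dividing the nominal maturity value by the price-level factor gives the value in today's money.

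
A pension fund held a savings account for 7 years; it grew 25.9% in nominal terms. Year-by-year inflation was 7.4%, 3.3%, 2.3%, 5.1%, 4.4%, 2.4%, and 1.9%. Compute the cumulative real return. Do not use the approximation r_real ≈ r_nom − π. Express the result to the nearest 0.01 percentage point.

Cumulative inflation factor: 1.074 × 1.033 × 1.023 × 1.051 × 1.044 × 1.024 × 1.019 ≈ 1.29944.
Nominal growth factor: 1.25900. Real growth factor = 1.25900 / 1.29944 ≈ 0.96888.
Total real return ≈ -3.1124%.

-3.11%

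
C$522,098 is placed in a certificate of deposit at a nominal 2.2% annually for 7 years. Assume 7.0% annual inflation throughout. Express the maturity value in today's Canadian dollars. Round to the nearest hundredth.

Nominal value at maturity: C$522,098 × (1 + 2.2%)^7 ≈ C$608,006.61.
Price-level factor over 7 years: (1 + 7.0%)^7 ≈ 1.6057814765.
The maturity value deflated by that factor is the answer in today's purchasing power.

C$378,635.96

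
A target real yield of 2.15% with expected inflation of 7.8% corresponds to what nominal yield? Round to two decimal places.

By the Fisher equation, 1 + r_nom = (1 + 2.15%)(1 + 7.8%) = 1.0215 × 1.078 = 1.101177.
So r_nom = 10.1177%.

10.12%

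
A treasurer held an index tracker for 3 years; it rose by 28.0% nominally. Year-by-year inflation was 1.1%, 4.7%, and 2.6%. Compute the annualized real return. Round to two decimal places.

Cumulative inflation factor: 1.011 × 1.047 × 1.026 ≈ 1.08604.
Nominal growth factor: 1.28000. Real growth factor = 1.28000 / 1.08604 ≈ 1.17860.
Annualized: 1.17860^(1/3) − 1 ≈ 0.05630.

5.63%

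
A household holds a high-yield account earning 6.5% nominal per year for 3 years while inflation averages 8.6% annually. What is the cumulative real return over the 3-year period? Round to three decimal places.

-5.690%

The annual real rate is (1+6.5%)/(1+8.6%) − 1 = -1.9337%.
Compounded over 3 years: (1 + -0.019337)^3 − 1 ≈ -0.05690.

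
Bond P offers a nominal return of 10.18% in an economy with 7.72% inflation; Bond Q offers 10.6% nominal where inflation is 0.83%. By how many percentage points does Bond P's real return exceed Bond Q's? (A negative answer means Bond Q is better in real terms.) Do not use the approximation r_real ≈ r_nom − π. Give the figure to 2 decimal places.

-7.41

Bond P real return: 1.1018/1.0772 − 1 = 2.284%.
Bond Q real return: 1.106/1.0083 − 1 = 9.690%.
Difference: 2.284 − 9.690 = -7.406 pp.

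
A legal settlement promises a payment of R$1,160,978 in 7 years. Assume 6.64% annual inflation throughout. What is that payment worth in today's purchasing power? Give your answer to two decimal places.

Price-level factor over 7 years: (1 + 6.64%)^7 ≈ 1.5683426568.
Purchasing power today: R$1,160,978 divided by that factor.

R$740,257.87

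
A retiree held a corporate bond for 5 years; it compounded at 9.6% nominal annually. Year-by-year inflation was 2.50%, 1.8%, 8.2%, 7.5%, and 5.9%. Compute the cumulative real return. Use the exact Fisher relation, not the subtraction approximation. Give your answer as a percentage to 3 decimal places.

23.041%

Cumulative inflation factor: 1.0250 × 1.018 × 1.082 × 1.075 × 1.059 ≈ 1.28530.
Nominal growth factor: 1.58144. Real growth factor = 1.58144 / 1.28530 ≈ 1.23041.
Total real return ≈ 23.0409%.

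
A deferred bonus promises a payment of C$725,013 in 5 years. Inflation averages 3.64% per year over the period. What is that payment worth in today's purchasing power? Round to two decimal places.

Price-level factor over 5 years: (1 + 3.64%)^5 ≈ 1.1957407269.
Purchasing power today: C$725,013 divided by that factor.

C$606,329.60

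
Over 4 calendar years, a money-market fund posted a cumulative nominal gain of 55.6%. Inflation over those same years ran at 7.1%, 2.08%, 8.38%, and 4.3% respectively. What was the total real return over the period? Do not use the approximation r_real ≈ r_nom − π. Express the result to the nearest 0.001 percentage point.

25.906%

Cumulative inflation factor: 1.071 × 1.0208 × 1.0838 × 1.043 ≈ 1.23584.
Nominal growth factor: 1.55600. Real growth factor = 1.55600 / 1.23584 ≈ 1.25906.
Total real return ≈ 25.9059%.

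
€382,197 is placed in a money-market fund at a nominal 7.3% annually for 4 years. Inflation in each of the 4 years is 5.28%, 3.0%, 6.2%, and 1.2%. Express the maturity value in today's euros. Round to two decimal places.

Nominal value at maturity: €382,197 × (1 + 7.3%)^4 ≈ €506,624.47.
Price-level factor over 4 years: 1.0528 × 1.030 × 1.062 × 1.012 ≈ 1.1654351977.
The maturity value deflated by that factor is the answer in today's purchasing power.

€434,708.40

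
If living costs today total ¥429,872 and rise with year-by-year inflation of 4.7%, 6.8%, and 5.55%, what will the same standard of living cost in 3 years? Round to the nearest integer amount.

Cumulative price-level factor: 1.047 × 1.068 × 1.0555 = 1.180255878.
Multiplying ¥429,872 by the price-level factor gives the future nominal sum.

¥507,359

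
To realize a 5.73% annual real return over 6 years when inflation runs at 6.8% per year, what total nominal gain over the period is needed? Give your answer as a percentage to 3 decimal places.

107.308%

Required annual nominal rate: (1+5.73%)(1+6.8%) − 1 = 12.91964%.
Cumulative over 6 years: (1 + 0.1291964)^6 − 1 ≈ 1.07308.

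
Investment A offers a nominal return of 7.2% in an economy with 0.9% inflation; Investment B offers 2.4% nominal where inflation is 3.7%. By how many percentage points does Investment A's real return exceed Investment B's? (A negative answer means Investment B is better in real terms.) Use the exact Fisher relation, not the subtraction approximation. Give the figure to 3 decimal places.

Investment A real return: 1.072/1.009 − 1 = 6.2438%.
Investment B real return: 1.024/1.037 − 1 = -1.2536%.
Difference: 6.2438 − (-1.2536) = 7.4974 pp.

7.497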